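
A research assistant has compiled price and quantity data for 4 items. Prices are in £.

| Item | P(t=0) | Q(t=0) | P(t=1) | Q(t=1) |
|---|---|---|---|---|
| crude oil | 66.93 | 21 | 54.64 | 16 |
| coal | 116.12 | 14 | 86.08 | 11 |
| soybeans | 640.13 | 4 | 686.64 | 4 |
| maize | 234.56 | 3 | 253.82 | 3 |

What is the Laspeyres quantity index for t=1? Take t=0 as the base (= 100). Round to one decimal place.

Laspeyres quantity index uses base-period prices as weights.
ΣP(t=0)·Q(t=1) = 66.93×16 + 116.12×11 + 640.13×4 + 234.56×3 = 1070.88 + 1277.32 + 2560.52 + 703.68 = 5612.4
ΣP(t=0)·Q(t=0) = 66.93×21 + 116.12×14 + 640.13×4 + 234.56×3 = 1405.53 + 1625.68 + 2560.52 + 703.68 = 6295.41
Index = 5612.4 / 6295.41 × 100 = 89.1507

89.2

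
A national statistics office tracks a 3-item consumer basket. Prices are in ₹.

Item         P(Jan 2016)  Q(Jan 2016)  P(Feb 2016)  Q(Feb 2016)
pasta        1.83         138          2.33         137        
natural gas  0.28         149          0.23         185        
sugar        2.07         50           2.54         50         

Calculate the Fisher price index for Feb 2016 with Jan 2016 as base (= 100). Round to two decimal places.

Laspeyres component (base-period weights):
ΣP(Feb 2016)Q(Jan 2016) = 2.33×138 + 0.23×149 + 2.54×50 = 321.54 + 34.27 + 127 = 482.81
ΣP(Jan 2016)Q(Jan 2016) = 1.83×138 + 0.28×149 + 2.07×50 = 252.54 + 41.72 + 103.5 = 397.76
L = 482.81 / 397.76 × 100 = 121.3822
Paasche component (current-period weights):
ΣP(Feb 2016)Q(Feb 2016) = 2.33×137 + 0.23×185 + 2.54×50 = 319.21 + 42.55 + 127 = 488.76
ΣP(Jan 2016)Q(Feb 2016) = 1.83×137 + 0.28×185 + 2.07×50 = 250.71 + 51.8 + 103.5 = 406.01
P = 488.76 / 406.01 × 100 = 120.3813
Fisher = √(L × P) = √(121.3822 × 120.3813) = 120.8807

120.88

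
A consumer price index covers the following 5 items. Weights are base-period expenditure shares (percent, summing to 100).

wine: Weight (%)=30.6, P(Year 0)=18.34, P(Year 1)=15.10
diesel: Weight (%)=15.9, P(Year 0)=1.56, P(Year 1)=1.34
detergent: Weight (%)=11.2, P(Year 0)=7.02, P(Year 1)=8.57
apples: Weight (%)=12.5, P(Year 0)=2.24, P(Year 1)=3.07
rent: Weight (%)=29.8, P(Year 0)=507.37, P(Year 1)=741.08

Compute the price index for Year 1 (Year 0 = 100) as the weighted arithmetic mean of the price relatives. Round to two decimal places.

wine: 30.6 × (15.10/18.34) = 30.6 × 0.823337 = 25.1941
diesel: 15.9 × (1.34/1.56) = 15.9 × 0.858974 = 13.6577
detergent: 11.2 × (8.57/7.02) = 11.2 × 1.220798 = 13.6729
apples: 12.5 × (3.07/2.24) = 12.5 × 1.370536 = 17.1317
rent: 29.8 × (741.08/507.37) = 29.8 × 1.460630 = 43.5268
Index = Σ wᵢ·(p₁ᵢ/p₀ᵢ) = 25.1941 + 13.6577 + 13.6729 + 17.1317 + 43.5268 = 113.1832

113.18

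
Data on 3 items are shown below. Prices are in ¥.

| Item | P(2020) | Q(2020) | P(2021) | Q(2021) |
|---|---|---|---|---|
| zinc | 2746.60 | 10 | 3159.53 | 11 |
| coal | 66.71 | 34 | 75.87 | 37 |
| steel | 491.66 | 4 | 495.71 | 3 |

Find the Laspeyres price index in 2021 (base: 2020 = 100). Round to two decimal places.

Laspeyres price index uses base-period quantities as weights.
ΣP(2021)·Q(2020) = 3159.53×10 + 75.87×34 + 495.71×4 = 31595.3 + 2579.58 + 1982.84 = 36157.72
ΣP(2020)·Q(2020) = 2746.60×10 + 66.71×34 + 491.66×4 = 27466 + 2268.14 + 1966.64 = 31700.78
Index = 36157.72 / 31700.78 × 100 = 114.0594

114.06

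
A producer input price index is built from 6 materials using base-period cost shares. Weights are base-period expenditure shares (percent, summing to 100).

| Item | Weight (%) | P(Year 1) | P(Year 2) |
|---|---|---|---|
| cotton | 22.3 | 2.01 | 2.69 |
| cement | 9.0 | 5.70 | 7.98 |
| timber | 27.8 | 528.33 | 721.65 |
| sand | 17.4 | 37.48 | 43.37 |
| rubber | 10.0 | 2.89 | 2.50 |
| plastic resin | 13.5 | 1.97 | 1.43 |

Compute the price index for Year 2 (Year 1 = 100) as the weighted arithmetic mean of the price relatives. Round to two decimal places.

119.00

cotton: 22.3 × (2.69/2.01) = 22.3 × 1.338308 = 29.8443
cement: 9.0 × (7.98/5.70) = 9.0 × 1.400000 = 12.6000
timber: 27.8 × (721.65/528.33) = 27.8 × 1.365908 = 37.9722
sand: 17.4 × (43.37/37.48) = 17.4 × 1.157150 = 20.1344
rubber: 10.0 × (2.50/2.89) = 10.0 × 0.865052 = 8.6505
plastic resin: 13.5 × (1.43/1.97) = 13.5 × 0.725888 = 9.7995
Index = Σ wᵢ·(p₁ᵢ/p₀ᵢ) = 29.8443 + 12.6000 + 37.9722 + 20.1344 + 8.6505 + 9.7995 = 119.0009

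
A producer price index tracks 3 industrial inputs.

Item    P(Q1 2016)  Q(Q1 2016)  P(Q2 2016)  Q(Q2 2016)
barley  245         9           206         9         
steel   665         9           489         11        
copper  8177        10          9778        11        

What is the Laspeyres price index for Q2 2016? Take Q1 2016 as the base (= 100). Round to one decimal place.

Laspeyres price index uses base-period quantities as weights.
ΣP(Q2 2016)·Q(Q1 2016) = 206×9 + 489×9 + 9778×10 = 1854 + 4401 + 97780 = 104035
ΣP(Q1 2016)·Q(Q1 2016) = 245×9 + 665×9 + 8177×10 = 2205 + 5985 + 81770 = 89960
Index = 104035 / 89960 × 100 = 115.6458

115.6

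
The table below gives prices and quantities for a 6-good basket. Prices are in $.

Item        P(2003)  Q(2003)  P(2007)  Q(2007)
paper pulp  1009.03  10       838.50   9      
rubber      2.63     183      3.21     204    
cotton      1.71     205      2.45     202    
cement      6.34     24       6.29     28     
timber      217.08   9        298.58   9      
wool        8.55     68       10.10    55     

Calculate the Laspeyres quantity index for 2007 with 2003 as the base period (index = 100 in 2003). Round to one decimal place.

Laspeyres quantity index uses base-period prices as weights.
ΣP(2003)·Q(2007) = 1009.03×9 + 2.63×204 + 1.71×202 + 6.34×28 + 217.08×9 + 8.55×55 = 9081.27 + 536.52 + 345.42 + 177.52 + 1953.72 + 470.25 = 12564.7
ΣP(2003)·Q(2003) = 1009.03×10 + 2.63×183 + 1.71×205 + 6.34×24 + 217.08×9 + 8.55×68 = 10090.3 + 481.29 + 350.55 + 152.16 + 1953.72 + 581.4 = 13609.42
Index = 12564.7 / 13609.42 × 100 = 92.3236

92.3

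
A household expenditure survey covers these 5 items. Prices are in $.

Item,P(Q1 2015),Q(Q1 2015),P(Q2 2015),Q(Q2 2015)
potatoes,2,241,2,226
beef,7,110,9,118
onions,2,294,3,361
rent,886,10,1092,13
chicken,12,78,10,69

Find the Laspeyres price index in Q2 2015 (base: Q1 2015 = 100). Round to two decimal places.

Laspeyres price index uses base-period quantities as weights.
ΣP(Q2 2015)·Q(Q1 2015) = 2×241 + 9×110 + 3×294 + 1092×10 + 10×78 = 482 + 990 + 882 + 10920 + 780 = 14054
ΣP(Q1 2015)·Q(Q1 2015) = 2×241 + 7×110 + 2×294 + 886×10 + 12×78 = 482 + 770 + 588 + 8860 + 936 = 11636
Index = 14054 / 11636 × 100 = 120.7803

120.78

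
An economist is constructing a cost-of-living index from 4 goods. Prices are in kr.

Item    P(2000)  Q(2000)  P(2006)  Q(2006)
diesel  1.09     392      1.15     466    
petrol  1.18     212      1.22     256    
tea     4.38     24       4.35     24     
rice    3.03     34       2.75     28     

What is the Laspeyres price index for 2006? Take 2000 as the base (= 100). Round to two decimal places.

Laspeyres price index uses base-period quantities as weights.
ΣP(2006)·Q(2000) = 1.15×392 + 1.22×212 + 4.35×24 + 2.75×34 = 450.8 + 258.64 + 104.4 + 93.5 = 907.34
ΣP(2000)·Q(2000) = 1.09×392 + 1.18×212 + 4.38×24 + 3.03×34 = 427.28 + 250.16 + 105.12 + 103.02 = 885.58
Index = 907.34 / 885.58 × 100 = 102.4571

102.46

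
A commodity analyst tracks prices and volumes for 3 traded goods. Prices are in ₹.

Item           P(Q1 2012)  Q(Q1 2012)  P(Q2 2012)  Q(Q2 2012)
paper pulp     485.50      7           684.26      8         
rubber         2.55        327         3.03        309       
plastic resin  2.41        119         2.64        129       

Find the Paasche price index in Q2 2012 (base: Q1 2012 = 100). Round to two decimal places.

Paasche price index uses current-period quantities as weights.
ΣP(Q2 2012)·Q(Q2 2012) = 684.26×8 + 3.03×309 + 2.64×129 = 5474.08 + 936.27 + 340.56 = 6750.91
ΣP(Q1 2012)·Q(Q2 2012) = 485.50×8 + 2.55×309 + 2.41×129 = 3884 + 787.95 + 310.89 = 4982.84
Index = 6750.91 / 4982.84 × 100 = 135.4832

135.48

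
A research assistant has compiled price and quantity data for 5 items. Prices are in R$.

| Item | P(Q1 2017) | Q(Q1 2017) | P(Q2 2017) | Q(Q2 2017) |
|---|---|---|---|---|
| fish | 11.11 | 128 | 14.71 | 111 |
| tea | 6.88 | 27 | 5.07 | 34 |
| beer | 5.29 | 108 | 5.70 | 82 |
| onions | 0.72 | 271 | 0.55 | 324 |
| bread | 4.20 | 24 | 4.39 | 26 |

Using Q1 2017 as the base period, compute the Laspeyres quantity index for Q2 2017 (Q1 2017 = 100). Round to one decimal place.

Laspeyres quantity index uses base-period prices as weights.
ΣP(Q1 2017)·Q(Q2 2017) = 11.11×111 + 6.88×34 + 5.29×82 + 0.72×324 + 4.20×26 = 1233.21 + 233.92 + 433.78 + 233.28 + 109.2 = 2243.39
ΣP(Q1 2017)·Q(Q1 2017) = 11.11×128 + 6.88×27 + 5.29×108 + 0.72×271 + 4.20×24 = 1422.08 + 185.76 + 571.32 + 195.12 + 100.8 = 2475.08
Index = 2243.39 / 2475.08 × 100 = 90.6391

90.6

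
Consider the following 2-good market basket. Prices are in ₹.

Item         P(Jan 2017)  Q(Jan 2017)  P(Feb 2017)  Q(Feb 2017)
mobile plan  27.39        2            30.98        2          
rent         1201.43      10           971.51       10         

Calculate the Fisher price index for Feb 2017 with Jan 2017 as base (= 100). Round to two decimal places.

Laspeyres component (base-period weights):
ΣP(Feb 2017)Q(Jan 2017) = 30.98×2 + 971.51×10 = 61.96 + 9715.1 = 9777.06
ΣP(Jan 2017)Q(Jan 2017) = 27.39×2 + 1201.43×10 = 54.78 + 12014.3 = 12069.08
L = 9777.06 / 12069.08 × 100 = 81.0092
Paasche component (current-period weights):
ΣP(Feb 2017)Q(Feb 2017) = 30.98×2 + 971.51×10 = 61.96 + 9715.1 = 9777.06
ΣP(Jan 2017)Q(Feb 2017) = 27.39×2 + 1201.43×10 = 54.78 + 12014.3 = 12069.08
P = 9777.06 / 12069.08 × 100 = 81.0092
Fisher = √(L × P) = √(81.0092 × 81.0092) = 81.0092

81.01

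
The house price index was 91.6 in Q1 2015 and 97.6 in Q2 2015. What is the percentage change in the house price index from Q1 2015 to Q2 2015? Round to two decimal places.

6.55%

Change = (97.6 − 91.6) / 91.6 × 100
       = 6.0 / 91.6 × 100 = 6.5502%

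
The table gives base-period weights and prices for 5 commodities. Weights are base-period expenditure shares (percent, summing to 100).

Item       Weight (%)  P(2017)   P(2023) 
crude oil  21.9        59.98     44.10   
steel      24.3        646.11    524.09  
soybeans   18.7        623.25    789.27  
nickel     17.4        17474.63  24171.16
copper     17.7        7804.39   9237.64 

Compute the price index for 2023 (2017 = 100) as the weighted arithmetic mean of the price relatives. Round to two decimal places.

104.51

crude oil: 21.9 × (44.10/59.98) = 21.9 × 0.735245 = 16.1019
steel: 24.3 × (524.09/646.11) = 24.3 × 0.811147 = 19.7109
soybeans: 18.7 × (789.27/623.25) = 18.7 × 1.266378 = 23.6813
nickel: 17.4 × (24171.16/17474.63) = 17.4 × 1.383214 = 24.0679
copper: 17.7 × (9237.64/7804.39) = 17.7 × 1.183647 = 20.9505
Index = Σ wᵢ·(p₁ᵢ/p₀ᵢ) = 16.1019 + 19.7109 + 23.6813 + 24.0679 + 20.9505 = 104.5125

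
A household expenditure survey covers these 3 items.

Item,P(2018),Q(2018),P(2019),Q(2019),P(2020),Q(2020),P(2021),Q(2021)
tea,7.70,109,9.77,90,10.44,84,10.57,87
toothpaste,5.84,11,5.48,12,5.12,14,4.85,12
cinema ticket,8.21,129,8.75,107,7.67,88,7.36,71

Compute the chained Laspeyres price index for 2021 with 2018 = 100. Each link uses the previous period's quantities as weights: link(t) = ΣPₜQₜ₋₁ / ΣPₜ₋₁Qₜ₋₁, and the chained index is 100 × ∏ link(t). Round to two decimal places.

109.83

Link 2018→2019:
ΣP(2019)Q(2018) = 9.77×109 + 5.48×11 + 8.75×129 = 1064.93 + 60.28 + 1128.75 = 2253.96
ΣP(2018)Q(2018) = 7.70×109 + 5.84×11 + 8.21×129 = 839.3 + 64.24 + 1059.09 = 1962.63
link = 2253.96/1962.63 = 1.148439
Link 2019→2020:
ΣP(2020)Q(2019) = 10.44×90 + 5.12×12 + 7.67×107 = 939.6 + 61.44 + 820.69 = 1821.73
ΣP(2019)Q(2019) = 9.77×90 + 5.48×12 + 8.75×107 = 879.3 + 65.76 + 936.25 = 1881.31
link = 1821.73/1881.31 = 0.968331
Link 2020→2021:
ΣP(2021)Q(2020) = 10.57×84 + 4.85×14 + 7.36×88 = 887.88 + 67.9 + 647.68 = 1603.46
ΣP(2020)Q(2020) = 10.44×84 + 5.12×14 + 7.67×88 = 876.96 + 71.68 + 674.96 = 1623.6
link = 1603.46/1623.6 = 0.987595
Chained index = 100 × 1.148439 × 0.968331 × 0.987595 = 109.8274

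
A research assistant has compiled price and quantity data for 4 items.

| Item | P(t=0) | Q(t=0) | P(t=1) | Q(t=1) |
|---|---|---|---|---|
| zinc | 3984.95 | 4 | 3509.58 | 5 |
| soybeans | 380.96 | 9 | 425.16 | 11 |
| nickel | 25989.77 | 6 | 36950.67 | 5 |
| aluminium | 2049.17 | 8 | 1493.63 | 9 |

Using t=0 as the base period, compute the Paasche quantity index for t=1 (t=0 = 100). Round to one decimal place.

87.6

Paasche quantity index uses current-period prices as weights.
ΣP(t=1)·Q(t=1) = 3509.58×5 + 425.16×11 + 36950.67×5 + 1493.63×9 = 17547.9 + 4676.76 + 184753.35 + 13442.67 = 220420.68
ΣP(t=1)·Q(t=0) = 3509.58×4 + 425.16×9 + 36950.67×6 + 1493.63×8 = 14038.32 + 3826.44 + 221704.02 + 11949.04 = 251517.82
Index = 220420.68 / 251517.82 × 100 = 87.6362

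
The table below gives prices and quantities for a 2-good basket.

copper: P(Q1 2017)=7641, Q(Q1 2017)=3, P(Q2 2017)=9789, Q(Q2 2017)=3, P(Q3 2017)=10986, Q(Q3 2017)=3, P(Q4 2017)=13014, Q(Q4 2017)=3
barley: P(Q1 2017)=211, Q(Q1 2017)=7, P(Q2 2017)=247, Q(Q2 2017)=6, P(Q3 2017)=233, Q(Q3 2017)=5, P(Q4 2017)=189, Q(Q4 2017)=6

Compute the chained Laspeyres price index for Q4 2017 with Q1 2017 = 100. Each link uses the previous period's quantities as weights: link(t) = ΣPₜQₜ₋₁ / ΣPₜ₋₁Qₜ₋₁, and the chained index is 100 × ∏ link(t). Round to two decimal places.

Link Q1 2017→Q2 2017:
ΣP(Q2 2017)Q(Q1 2017) = 9789×3 + 247×7 = 29367 + 1729 = 31096
ΣP(Q1 2017)Q(Q1 2017) = 7641×3 + 211×7 = 22923 + 1477 = 24400
link = 31096/24400 = 1.274426
Link Q2 2017→Q3 2017:
ΣP(Q3 2017)Q(Q2 2017) = 10986×3 + 233×6 = 32958 + 1398 = 34356
ΣP(Q2 2017)Q(Q2 2017) = 9789×3 + 247×6 = 29367 + 1482 = 30849
link = 34356/30849 = 1.113683
Link Q3 2017→Q4 2017:
ΣP(Q4 2017)Q(Q3 2017) = 13014×3 + 189×5 = 39042 + 945 = 39987
ΣP(Q3 2017)Q(Q3 2017) = 10986×3 + 233×5 = 32958 + 1165 = 34123
link = 39987/34123 = 1.171849
Chained index = 100 × 1.274426 × 1.113683 × 1.171849 = 166.3213

166.32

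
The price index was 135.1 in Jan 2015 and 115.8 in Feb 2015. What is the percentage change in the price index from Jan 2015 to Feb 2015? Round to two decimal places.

-14.29%

Change = (115.8 − 135.1) / 135.1 × 100
       = -19.3 / 135.1 × 100 = -14.2857%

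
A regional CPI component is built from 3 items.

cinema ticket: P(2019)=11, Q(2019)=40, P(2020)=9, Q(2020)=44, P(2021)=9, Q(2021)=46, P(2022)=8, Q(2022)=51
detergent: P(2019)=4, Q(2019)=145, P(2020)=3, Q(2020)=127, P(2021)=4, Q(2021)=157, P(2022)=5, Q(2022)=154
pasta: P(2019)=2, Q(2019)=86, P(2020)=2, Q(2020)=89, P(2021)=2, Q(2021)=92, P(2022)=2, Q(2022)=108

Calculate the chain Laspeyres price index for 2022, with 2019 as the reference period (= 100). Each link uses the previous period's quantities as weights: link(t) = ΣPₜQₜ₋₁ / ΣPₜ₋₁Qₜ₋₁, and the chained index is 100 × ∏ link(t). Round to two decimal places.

100.23

Link 2019→2020:
ΣP(2020)Q(2019) = 9×40 + 3×145 + 2×86 = 360 + 435 + 172 = 967
ΣP(2019)Q(2019) = 11×40 + 4×145 + 2×86 = 440 + 580 + 172 = 1192
link = 967/1192 = 0.811242
Link 2020→2021:
ΣP(2021)Q(2020) = 9×44 + 4×127 + 2×89 = 396 + 508 + 178 = 1082
ΣP(2020)Q(2020) = 9×44 + 3×127 + 2×89 = 396 + 381 + 178 = 955
link = 1082/955 = 1.132984
Link 2021→2022:
ΣP(2022)Q(2021) = 8×46 + 5×157 + 2×92 = 368 + 785 + 184 = 1337
ΣP(2021)Q(2021) = 9×46 + 4×157 + 2×92 = 414 + 628 + 184 = 1226
link = 1337/1226 = 1.090538
Chained index = 100 × 0.811242 × 1.132984 × 1.090538 = 100.2340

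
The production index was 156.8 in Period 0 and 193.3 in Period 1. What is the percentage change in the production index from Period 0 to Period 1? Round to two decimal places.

23.28%

Change = (193.3 − 156.8) / 156.8 × 100
       = 36.5 / 156.8 × 100 = 23.2781%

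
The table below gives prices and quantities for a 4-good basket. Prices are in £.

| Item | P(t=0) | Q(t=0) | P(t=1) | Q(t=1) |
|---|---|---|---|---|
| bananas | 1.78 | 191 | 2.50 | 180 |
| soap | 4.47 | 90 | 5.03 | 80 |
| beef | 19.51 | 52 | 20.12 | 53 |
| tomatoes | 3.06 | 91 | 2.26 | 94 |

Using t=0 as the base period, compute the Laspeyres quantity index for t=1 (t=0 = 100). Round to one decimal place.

98.3

Laspeyres quantity index uses base-period prices as weights.
ΣP(t=0)·Q(t=1) = 1.78×180 + 4.47×80 + 19.51×53 + 3.06×94 = 320.4 + 357.6 + 1034.03 + 287.64 = 1999.67
ΣP(t=0)·Q(t=0) = 1.78×191 + 4.47×90 + 19.51×52 + 3.06×91 = 339.98 + 402.3 + 1014.52 + 278.46 = 2035.26
Index = 1999.67 / 2035.26 × 100 = 98.2513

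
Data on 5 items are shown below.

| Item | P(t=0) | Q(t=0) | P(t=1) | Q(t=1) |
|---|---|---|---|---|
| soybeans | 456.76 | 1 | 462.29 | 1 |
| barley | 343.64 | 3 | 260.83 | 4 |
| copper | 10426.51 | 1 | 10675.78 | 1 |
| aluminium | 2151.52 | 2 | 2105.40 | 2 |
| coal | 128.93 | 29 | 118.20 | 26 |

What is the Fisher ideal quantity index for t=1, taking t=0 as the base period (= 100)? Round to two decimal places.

99.65

Laspeyres component (base-period weights):
ΣP(t=0)Q(t=1) = 456.76×1 + 343.64×4 + 10426.51×1 + 2151.52×2 + 128.93×26 = 456.76 + 1374.56 + 10426.51 + 4303.04 + 3352.18 = 19913.05
ΣP(t=0)Q(t=0) = 456.76×1 + 343.64×3 + 10426.51×1 + 2151.52×2 + 128.93×29 = 456.76 + 1030.92 + 10426.51 + 4303.04 + 3738.97 = 19956.2
L = 19913.05 / 19956.2 × 100 = 99.7838
Paasche component (current-period weights):
ΣP(t=1)Q(t=1) = 462.29×1 + 260.83×4 + 10675.78×1 + 2105.40×2 + 118.20×26 = 462.29 + 1043.32 + 10675.78 + 4210.8 + 3073.2 = 19465.39
ΣP(t=1)Q(t=0) = 462.29×1 + 260.83×3 + 10675.78×1 + 2105.40×2 + 118.20×29 = 462.29 + 782.49 + 10675.78 + 4210.8 + 3427.8 = 19559.16
P = 19465.39 / 19559.16 × 100 = 99.5206
Fisher = √(L × P) = √(99.7838 × 99.5206) = 99.6521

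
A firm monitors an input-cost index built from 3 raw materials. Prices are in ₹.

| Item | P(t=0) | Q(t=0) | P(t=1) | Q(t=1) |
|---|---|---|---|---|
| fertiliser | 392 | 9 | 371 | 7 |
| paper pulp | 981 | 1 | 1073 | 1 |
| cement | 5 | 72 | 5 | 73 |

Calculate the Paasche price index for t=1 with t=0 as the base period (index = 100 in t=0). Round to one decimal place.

98.7

Paasche price index uses current-period quantities as weights.
ΣP(t=1)·Q(t=1) = 371×7 + 1073×1 + 5×73 = 2597 + 1073 + 365 = 4035
ΣP(t=0)·Q(t=1) = 392×7 + 981×1 + 5×73 = 2744 + 981 + 365 = 4090
Index = 4035 / 4090 × 100 = 98.6553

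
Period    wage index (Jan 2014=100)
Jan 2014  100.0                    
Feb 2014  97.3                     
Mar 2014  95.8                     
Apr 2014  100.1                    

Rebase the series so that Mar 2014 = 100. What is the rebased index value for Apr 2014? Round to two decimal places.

Rebased(Apr 2014) = 100.1 / 95.8 × 100 = 104.4885

104.49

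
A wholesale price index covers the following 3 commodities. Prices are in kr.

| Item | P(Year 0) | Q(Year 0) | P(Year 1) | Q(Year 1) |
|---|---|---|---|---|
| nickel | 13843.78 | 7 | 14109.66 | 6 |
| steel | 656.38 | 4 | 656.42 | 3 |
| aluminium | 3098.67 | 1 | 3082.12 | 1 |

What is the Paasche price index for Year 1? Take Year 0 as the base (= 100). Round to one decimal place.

101.8

Paasche price index uses current-period quantities as weights.
ΣP(Year 1)·Q(Year 1) = 14109.66×6 + 656.42×3 + 3082.12×1 = 84657.96 + 1969.26 + 3082.12 = 89709.34
ΣP(Year 0)·Q(Year 1) = 13843.78×6 + 656.38×3 + 3098.67×1 = 83062.68 + 1969.14 + 3098.67 = 88130.49
Index = 89709.34 / 88130.49 × 100 = 101.7915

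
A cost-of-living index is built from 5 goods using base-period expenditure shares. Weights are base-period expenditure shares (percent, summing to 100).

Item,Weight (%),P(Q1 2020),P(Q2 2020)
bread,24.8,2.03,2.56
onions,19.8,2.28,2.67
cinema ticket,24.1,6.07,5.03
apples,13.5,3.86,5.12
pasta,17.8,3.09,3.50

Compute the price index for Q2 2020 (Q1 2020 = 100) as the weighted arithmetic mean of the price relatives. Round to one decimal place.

bread: 24.8 × (2.56/2.03) = 24.8 × 1.261084 = 31.2749
onions: 19.8 × (2.67/2.28) = 19.8 × 1.171053 = 23.1868
cinema ticket: 24.1 × (5.03/6.07) = 24.1 × 0.828666 = 19.9708
apples: 13.5 × (5.12/3.86) = 13.5 × 1.326425 = 17.9067
pasta: 17.8 × (3.50/3.09) = 17.8 × 1.132686 = 20.1618
Index = Σ wᵢ·(p₁ᵢ/p₀ᵢ) = 31.2749 + 23.1868 + 19.9708 + 17.9067 + 20.1618 = 112.5011

112.5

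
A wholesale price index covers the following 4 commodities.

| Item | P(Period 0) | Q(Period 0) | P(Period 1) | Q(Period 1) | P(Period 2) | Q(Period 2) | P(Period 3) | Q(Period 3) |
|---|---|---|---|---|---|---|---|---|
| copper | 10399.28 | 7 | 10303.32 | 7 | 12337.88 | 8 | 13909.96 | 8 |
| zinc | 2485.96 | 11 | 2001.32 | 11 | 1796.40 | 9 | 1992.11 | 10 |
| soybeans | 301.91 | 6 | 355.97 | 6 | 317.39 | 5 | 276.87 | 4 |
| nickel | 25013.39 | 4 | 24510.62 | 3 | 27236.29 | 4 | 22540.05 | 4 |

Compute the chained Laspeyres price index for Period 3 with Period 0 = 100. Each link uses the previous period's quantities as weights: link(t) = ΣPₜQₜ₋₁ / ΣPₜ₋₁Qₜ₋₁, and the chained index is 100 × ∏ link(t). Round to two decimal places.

Link Period 0→Period 1:
ΣP(Period 1)Q(Period 0) = 10303.32×7 + 2001.32×11 + 355.97×6 + 24510.62×4 = 72123.24 + 22014.52 + 2135.82 + 98042.48 = 194316.06
ΣP(Period 0)Q(Period 0) = 10399.28×7 + 2485.96×11 + 301.91×6 + 25013.39×4 = 72794.96 + 27345.56 + 1811.46 + 100053.56 = 202005.54
link = 194316.06/202005.54 = 0.961934
Link Period 1→Period 2:
ΣP(Period 2)Q(Period 1) = 12337.88×7 + 1796.40×11 + 317.39×6 + 27236.29×3 = 86365.16 + 19760.4 + 1904.34 + 81708.87 = 189738.77
ΣP(Period 1)Q(Period 1) = 10303.32×7 + 2001.32×11 + 355.97×6 + 24510.62×3 = 72123.24 + 22014.52 + 2135.82 + 73531.86 = 169805.44
link = 189738.77/169805.44 = 1.117389
Link Period 2→Period 3:
ΣP(Period 3)Q(Period 2) = 13909.96×8 + 1992.11×9 + 276.87×5 + 22540.05×4 = 111279.68 + 17928.99 + 1384.35 + 90160.2 = 220753.22
ΣP(Period 2)Q(Period 2) = 12337.88×8 + 1796.40×9 + 317.39×5 + 27236.29×4 = 98703.04 + 16167.6 + 1586.95 + 108945.16 = 225402.75
link = 220753.22/225402.75 = 0.979372
Chained index = 100 × 0.961934 × 1.117389 × 0.979372 = 105.2683

105.27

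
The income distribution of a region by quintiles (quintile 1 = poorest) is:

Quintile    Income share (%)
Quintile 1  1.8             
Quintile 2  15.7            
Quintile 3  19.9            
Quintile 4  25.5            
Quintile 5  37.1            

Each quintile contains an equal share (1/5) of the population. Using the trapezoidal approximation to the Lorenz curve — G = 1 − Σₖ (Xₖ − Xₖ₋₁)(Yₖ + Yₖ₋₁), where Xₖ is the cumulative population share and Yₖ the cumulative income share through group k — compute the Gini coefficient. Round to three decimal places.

Cumulative income shares Yₖ: 0.0180, 0.1750, 0.3740, 0.6290, 1.0000
Σ (Xₖ−Xₖ₋₁)(Yₖ+Yₖ₋₁) = (1/5)(0.0180+0.0000) + (1/5)(0.1750+0.0180) + (1/5)(0.3740+0.1750) + (1/5)(0.6290+0.3740) + (1/5)(1.0000+0.6290)
  = 0.0036 + 0.0386 + 0.1098 + 0.2006 + 0.3258 = 0.6784
G = 1 − 0.6784 = 0.3216

0.322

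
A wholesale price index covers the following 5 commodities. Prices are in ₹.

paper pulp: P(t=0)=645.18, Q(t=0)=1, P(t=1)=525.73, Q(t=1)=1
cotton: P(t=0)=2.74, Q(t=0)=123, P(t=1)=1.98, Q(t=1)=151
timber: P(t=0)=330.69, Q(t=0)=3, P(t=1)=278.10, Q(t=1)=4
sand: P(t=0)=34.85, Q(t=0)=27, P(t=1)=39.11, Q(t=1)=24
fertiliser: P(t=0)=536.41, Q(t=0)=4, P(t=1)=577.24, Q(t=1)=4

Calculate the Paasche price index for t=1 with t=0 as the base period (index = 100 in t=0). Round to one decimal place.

96.7

Paasche price index uses current-period quantities as weights.
ΣP(t=1)·Q(t=1) = 525.73×1 + 1.98×151 + 278.10×4 + 39.11×24 + 577.24×4 = 525.73 + 298.98 + 1112.4 + 938.64 + 2308.96 = 5184.71
ΣP(t=0)·Q(t=1) = 645.18×1 + 2.74×151 + 330.69×4 + 34.85×24 + 536.41×4 = 645.18 + 413.74 + 1322.76 + 836.4 + 2145.64 = 5363.72
Index = 5184.71 / 5363.72 × 100 = 96.6626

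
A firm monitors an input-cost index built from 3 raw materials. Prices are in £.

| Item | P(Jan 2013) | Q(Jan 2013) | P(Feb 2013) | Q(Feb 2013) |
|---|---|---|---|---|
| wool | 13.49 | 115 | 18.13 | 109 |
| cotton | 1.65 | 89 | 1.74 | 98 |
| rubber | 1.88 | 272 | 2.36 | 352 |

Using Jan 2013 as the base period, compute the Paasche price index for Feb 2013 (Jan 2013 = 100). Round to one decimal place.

Paasche price index uses current-period quantities as weights.
ΣP(Feb 2013)·Q(Feb 2013) = 18.13×109 + 1.74×98 + 2.36×352 = 1976.17 + 170.52 + 830.72 = 2977.41
ΣP(Jan 2013)·Q(Feb 2013) = 13.49×109 + 1.65×98 + 1.88×352 = 1470.41 + 161.7 + 661.76 = 2293.87
Index = 2977.41 / 2293.87 × 100 = 129.7986

129.8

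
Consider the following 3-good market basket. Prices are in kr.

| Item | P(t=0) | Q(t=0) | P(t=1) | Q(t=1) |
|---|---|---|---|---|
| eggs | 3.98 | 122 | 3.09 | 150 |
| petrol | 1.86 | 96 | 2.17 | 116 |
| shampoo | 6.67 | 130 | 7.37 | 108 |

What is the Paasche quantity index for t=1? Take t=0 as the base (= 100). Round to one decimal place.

Paasche quantity index uses current-period prices as weights.
ΣP(t=1)·Q(t=1) = 3.09×150 + 2.17×116 + 7.37×108 = 463.5 + 251.72 + 795.96 = 1511.18
ΣP(t=1)·Q(t=0) = 3.09×122 + 2.17×96 + 7.37×130 = 376.98 + 208.32 + 958.1 = 1543.4
Index = 1511.18 / 1543.4 × 100 = 97.9124

97.9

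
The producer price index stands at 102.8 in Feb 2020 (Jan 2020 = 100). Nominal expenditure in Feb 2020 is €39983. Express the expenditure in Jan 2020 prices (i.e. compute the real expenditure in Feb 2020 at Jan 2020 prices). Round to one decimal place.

Real = Nominal ÷ (Index/100) = 39983 ÷ (102.8/100)
     = 39983 ÷ 1.028 = 38893.9689

38894.0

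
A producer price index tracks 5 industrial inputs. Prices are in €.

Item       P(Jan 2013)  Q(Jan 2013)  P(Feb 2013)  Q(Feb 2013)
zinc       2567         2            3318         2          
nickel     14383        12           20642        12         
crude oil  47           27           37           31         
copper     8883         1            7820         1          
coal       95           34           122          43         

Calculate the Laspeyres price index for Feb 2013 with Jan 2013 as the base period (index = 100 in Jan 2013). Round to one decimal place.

Laspeyres price index uses base-period quantities as weights.
ΣP(Feb 2013)·Q(Jan 2013) = 3318×2 + 20642×12 + 37×27 + 7820×1 + 122×34 = 6636 + 247704 + 999 + 7820 + 4148 = 267307
ΣP(Jan 2013)·Q(Jan 2013) = 2567×2 + 14383×12 + 47×27 + 8883×1 + 95×34 = 5134 + 172596 + 1269 + 8883 + 3230 = 191112
Index = 267307 / 191112 × 100 = 139.8693

139.9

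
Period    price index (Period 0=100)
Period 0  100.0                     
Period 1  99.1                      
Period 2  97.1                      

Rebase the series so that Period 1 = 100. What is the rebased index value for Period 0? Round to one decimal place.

100.9

Rebased(Period 0) = 100.0 / 99.1 × 100 = 100.9082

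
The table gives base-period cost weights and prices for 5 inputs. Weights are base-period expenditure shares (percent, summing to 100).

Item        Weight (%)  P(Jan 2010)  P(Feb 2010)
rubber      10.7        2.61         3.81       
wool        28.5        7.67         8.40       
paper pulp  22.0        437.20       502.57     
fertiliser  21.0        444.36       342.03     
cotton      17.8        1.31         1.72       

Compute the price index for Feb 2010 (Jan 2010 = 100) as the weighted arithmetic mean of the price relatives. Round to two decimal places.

111.66

rubber: 10.7 × (3.81/2.61) = 10.7 × 1.459770 = 15.6195
wool: 28.5 × (8.40/7.67) = 28.5 × 1.095176 = 31.2125
paper pulp: 22.0 × (502.57/437.20) = 22.0 × 1.149520 = 25.2894
fertiliser: 21.0 × (342.03/444.36) = 21.0 × 0.769714 = 16.1640
cotton: 17.8 × (1.72/1.31) = 17.8 × 1.312977 = 23.3710
Index = Σ wᵢ·(p₁ᵢ/p₀ᵢ) = 15.6195 + 31.2125 + 25.2894 + 16.1640 + 23.3710 = 111.6565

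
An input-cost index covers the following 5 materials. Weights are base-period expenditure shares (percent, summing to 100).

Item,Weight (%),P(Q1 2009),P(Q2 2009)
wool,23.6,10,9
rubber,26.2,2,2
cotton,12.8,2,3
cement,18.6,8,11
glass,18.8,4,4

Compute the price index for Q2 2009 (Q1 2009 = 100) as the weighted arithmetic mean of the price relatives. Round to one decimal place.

111.0

wool: 23.6 × (9/10) = 23.6 × 0.900000 = 21.2400
rubber: 26.2 × (2/2) = 26.2 × 1.000000 = 26.2000
cotton: 12.8 × (3/2) = 12.8 × 1.500000 = 19.2000
cement: 18.6 × (11/8) = 18.6 × 1.375000 = 25.5750
glass: 18.8 × (4/4) = 18.8 × 1.000000 = 18.8000
Index = Σ wᵢ·(p₁ᵢ/p₀ᵢ) = 21.2400 + 26.2000 + 19.2000 + 25.5750 + 18.8000 = 111.0150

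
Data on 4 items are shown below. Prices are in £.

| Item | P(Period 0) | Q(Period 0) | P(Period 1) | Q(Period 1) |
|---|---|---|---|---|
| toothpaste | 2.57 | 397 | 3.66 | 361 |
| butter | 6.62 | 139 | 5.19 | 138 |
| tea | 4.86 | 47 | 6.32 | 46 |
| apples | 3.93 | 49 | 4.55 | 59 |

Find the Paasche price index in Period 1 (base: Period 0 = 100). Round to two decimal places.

Paasche price index uses current-period quantities as weights.
ΣP(Period 1)·Q(Period 1) = 3.66×361 + 5.19×138 + 6.32×46 + 4.55×59 = 1321.26 + 716.22 + 290.72 + 268.45 = 2596.65
ΣP(Period 0)·Q(Period 1) = 2.57×361 + 6.62×138 + 4.86×46 + 3.93×59 = 927.77 + 913.56 + 223.56 + 231.87 = 2296.76
Index = 2596.65 / 2296.76 × 100 = 113.0571

113.06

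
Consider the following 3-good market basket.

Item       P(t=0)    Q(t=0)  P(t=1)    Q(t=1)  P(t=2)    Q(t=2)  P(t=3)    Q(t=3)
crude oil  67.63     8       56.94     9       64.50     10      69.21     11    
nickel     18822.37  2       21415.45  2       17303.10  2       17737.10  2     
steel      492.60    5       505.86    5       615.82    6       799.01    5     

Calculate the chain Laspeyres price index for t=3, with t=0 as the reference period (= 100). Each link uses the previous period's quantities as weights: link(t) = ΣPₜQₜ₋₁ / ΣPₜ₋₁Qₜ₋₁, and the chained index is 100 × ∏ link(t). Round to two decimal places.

Link t=0→t=1:
ΣP(t=1)Q(t=0) = 56.94×8 + 21415.45×2 + 505.86×5 = 455.52 + 42830.9 + 2529.3 = 45815.72
ΣP(t=0)Q(t=0) = 67.63×8 + 18822.37×2 + 492.60×5 = 541.04 + 37644.74 + 2463 = 40648.78
link = 45815.72/40648.78 = 1.127112
Link t=1→t=2:
ΣP(t=2)Q(t=1) = 64.50×9 + 17303.10×2 + 615.82×5 = 580.5 + 34606.2 + 3079.1 = 38265.8
ΣP(t=1)Q(t=1) = 56.94×9 + 21415.45×2 + 505.86×5 = 512.46 + 42830.9 + 2529.3 = 45872.66
link = 38265.8/45872.66 = 0.834174
Link t=2→t=3:
ΣP(t=3)Q(t=2) = 69.21×10 + 17737.10×2 + 799.01×6 = 692.1 + 35474.2 + 4794.06 = 40960.36
ΣP(t=2)Q(t=2) = 64.50×10 + 17303.10×2 + 615.82×6 = 645 + 34606.2 + 3694.92 = 38946.12
link = 40960.36/38946.12 = 1.051719
Chained index = 100 × 1.127112 × 0.834174 × 1.051719 = 98.8834

98.88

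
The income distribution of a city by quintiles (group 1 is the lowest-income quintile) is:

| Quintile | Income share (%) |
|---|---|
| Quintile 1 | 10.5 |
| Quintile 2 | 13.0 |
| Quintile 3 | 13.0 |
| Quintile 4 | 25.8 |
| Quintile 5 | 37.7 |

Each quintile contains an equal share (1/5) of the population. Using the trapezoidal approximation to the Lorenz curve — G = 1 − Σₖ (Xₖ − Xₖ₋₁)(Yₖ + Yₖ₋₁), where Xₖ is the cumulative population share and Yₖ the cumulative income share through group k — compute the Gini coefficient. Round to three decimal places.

0.269

Cumulative income shares Yₖ: 0.1050, 0.2350, 0.3650, 0.6230, 1.0000
Σ (Xₖ−Xₖ₋₁)(Yₖ+Yₖ₋₁) = (1/5)(0.1050+0.0000) + (1/5)(0.2350+0.1050) + (1/5)(0.3650+0.2350) + (1/5)(0.6230+0.3650) + (1/5)(1.0000+0.6230)
  = 0.0210 + 0.0680 + 0.1200 + 0.1976 + 0.3246 = 0.7312
G = 1 − 0.7312 = 0.2688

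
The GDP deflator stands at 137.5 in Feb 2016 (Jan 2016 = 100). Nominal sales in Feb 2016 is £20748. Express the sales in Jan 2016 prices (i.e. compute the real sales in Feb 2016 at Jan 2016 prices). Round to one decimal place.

Real = Nominal ÷ (Index/100) = 20748 ÷ (137.5/100)
     = 20748 ÷ 1.375 = 15089.4545

15089.5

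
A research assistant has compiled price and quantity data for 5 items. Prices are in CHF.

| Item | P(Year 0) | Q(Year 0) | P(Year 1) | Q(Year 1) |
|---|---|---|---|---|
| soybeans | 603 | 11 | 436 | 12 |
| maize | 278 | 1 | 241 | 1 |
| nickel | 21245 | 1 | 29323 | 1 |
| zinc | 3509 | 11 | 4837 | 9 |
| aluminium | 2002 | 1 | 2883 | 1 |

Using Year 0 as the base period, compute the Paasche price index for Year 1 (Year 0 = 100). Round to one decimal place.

130.3

Paasche price index uses current-period quantities as weights.
ΣP(Year 1)·Q(Year 1) = 436×12 + 241×1 + 29323×1 + 4837×9 + 2883×1 = 5232 + 241 + 29323 + 43533 + 2883 = 81212
ΣP(Year 0)·Q(Year 1) = 603×12 + 278×1 + 21245×1 + 3509×9 + 2002×1 = 7236 + 278 + 21245 + 31581 + 2002 = 62342
Index = 81212 / 62342 × 100 = 130.2685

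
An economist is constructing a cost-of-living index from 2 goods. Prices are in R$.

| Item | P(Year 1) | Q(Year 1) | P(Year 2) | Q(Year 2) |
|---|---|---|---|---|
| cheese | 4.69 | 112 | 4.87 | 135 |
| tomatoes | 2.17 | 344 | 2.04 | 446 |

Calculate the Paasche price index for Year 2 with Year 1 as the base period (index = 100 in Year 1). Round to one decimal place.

97.9

Paasche price index uses current-period quantities as weights.
ΣP(Year 2)·Q(Year 2) = 4.87×135 + 2.04×446 = 657.45 + 909.84 = 1567.29
ΣP(Year 1)·Q(Year 2) = 4.69×135 + 2.17×446 = 633.15 + 967.82 = 1600.97
Index = 1567.29 / 1600.97 × 100 = 97.8963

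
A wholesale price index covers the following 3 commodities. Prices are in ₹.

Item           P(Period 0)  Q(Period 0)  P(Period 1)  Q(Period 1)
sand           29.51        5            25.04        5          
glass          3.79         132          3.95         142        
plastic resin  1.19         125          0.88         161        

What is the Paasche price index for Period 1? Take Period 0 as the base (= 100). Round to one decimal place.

Paasche price index uses current-period quantities as weights.
ΣP(Period 1)·Q(Period 1) = 25.04×5 + 3.95×142 + 0.88×161 = 125.2 + 560.9 + 141.68 = 827.78
ΣP(Period 0)·Q(Period 1) = 29.51×5 + 3.79×142 + 1.19×161 = 147.55 + 538.18 + 191.59 = 877.32
Index = 827.78 / 877.32 × 100 = 94.3533

94.4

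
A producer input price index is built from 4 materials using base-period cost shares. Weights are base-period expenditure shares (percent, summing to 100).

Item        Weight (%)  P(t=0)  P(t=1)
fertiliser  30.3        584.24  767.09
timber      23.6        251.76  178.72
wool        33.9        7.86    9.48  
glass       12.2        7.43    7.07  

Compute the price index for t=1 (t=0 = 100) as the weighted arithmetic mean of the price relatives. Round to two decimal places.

109.03

fertiliser: 30.3 × (767.09/584.24) = 30.3 × 1.312971 = 39.7830
timber: 23.6 × (178.72/251.76) = 23.6 × 0.709882 = 16.7532
wool: 33.9 × (9.48/7.86) = 33.9 × 1.206107 = 40.8870
glass: 12.2 × (7.07/7.43) = 12.2 × 0.951548 = 11.6089
Index = Σ wᵢ·(p₁ᵢ/p₀ᵢ) = 39.7830 + 16.7532 + 40.8870 + 11.6089 = 109.0321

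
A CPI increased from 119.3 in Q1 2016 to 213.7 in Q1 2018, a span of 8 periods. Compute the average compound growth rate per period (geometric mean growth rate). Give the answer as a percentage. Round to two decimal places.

7.56%

Growth factor = (213.7/119.3)^(1/8) = (1.791282)^(1/8) = 1.075587
Growth rate = 1.075587 − 1 = 0.075587 = 7.5587%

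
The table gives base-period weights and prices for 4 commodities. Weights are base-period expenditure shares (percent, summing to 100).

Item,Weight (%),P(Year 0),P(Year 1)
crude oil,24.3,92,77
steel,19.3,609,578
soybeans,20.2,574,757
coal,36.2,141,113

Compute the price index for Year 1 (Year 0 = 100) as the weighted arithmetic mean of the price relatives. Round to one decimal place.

94.3

crude oil: 24.3 × (77/92) = 24.3 × 0.836957 = 20.3380
steel: 19.3 × (578/609) = 19.3 × 0.949097 = 18.3176
soybeans: 20.2 × (757/574) = 20.2 × 1.318815 = 26.6401
coal: 36.2 × (113/141) = 36.2 × 0.801418 = 29.0113
Index = Σ wᵢ·(p₁ᵢ/p₀ᵢ) = 20.3380 + 18.3176 + 26.6401 + 29.0113 = 94.3070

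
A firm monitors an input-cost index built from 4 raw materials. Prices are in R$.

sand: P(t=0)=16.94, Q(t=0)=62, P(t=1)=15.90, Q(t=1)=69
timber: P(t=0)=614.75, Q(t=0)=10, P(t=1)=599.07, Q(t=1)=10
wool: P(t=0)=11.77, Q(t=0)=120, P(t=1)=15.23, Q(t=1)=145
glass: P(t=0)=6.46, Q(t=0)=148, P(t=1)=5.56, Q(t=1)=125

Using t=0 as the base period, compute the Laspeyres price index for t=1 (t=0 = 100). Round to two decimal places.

Laspeyres price index uses base-period quantities as weights.
ΣP(t=1)·Q(t=0) = 15.90×62 + 599.07×10 + 15.23×120 + 5.56×148 = 985.8 + 5990.7 + 1827.6 + 822.88 = 9626.98
ΣP(t=0)·Q(t=0) = 16.94×62 + 614.75×10 + 11.77×120 + 6.46×148 = 1050.28 + 6147.5 + 1412.4 + 956.08 = 9566.26
Index = 9626.98 / 9566.26 × 100 = 100.6347

100.63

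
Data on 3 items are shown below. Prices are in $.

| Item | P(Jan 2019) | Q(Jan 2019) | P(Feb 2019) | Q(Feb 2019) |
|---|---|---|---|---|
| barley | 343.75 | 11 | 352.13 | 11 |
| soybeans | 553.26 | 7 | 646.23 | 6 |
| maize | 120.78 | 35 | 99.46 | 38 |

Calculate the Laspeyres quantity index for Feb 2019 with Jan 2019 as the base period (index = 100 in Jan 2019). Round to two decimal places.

98.39

Laspeyres quantity index uses base-period prices as weights.
ΣP(Jan 2019)·Q(Feb 2019) = 343.75×11 + 553.26×6 + 120.78×38 = 3781.25 + 3319.56 + 4589.64 = 11690.45
ΣP(Jan 2019)·Q(Jan 2019) = 343.75×11 + 553.26×7 + 120.78×35 = 3781.25 + 3872.82 + 4227.3 = 11881.37
Index = 11690.45 / 11881.37 × 100 = 98.3931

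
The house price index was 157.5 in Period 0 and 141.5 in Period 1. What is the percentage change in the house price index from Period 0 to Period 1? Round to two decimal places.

Change = (141.5 − 157.5) / 157.5 × 100
       = -16.0 / 157.5 × 100 = -10.1587%

-10.16%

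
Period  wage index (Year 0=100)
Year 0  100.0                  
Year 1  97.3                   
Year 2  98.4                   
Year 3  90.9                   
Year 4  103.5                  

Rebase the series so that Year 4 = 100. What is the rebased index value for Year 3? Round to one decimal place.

Rebased(Year 3) = 90.9 / 103.5 × 100 = 87.8261

87.8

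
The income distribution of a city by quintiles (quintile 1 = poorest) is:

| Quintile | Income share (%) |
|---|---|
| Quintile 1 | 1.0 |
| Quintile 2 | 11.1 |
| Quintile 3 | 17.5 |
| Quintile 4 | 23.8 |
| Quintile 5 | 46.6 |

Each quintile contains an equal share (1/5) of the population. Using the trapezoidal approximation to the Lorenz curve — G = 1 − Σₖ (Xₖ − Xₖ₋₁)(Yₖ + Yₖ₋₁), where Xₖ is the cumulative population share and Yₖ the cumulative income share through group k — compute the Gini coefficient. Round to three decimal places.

Cumulative income shares Yₖ: 0.0100, 0.1210, 0.2960, 0.5340, 1.0000
Σ (Xₖ−Xₖ₋₁)(Yₖ+Yₖ₋₁) = (1/5)(0.0100+0.0000) + (1/5)(0.1210+0.0100) + (1/5)(0.2960+0.1210) + (1/5)(0.5340+0.2960) + (1/5)(1.0000+0.5340)
  = 0.0020 + 0.0262 + 0.0834 + 0.1660 + 0.3068 = 0.5844
G = 1 − 0.5844 = 0.4156

0.416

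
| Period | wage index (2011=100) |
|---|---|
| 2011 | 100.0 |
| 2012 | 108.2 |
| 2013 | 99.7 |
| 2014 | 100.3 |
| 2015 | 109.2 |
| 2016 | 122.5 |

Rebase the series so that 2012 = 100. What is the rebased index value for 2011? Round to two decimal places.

92.42

Rebased(2011) = 100.0 / 108.2 × 100 = 92.4214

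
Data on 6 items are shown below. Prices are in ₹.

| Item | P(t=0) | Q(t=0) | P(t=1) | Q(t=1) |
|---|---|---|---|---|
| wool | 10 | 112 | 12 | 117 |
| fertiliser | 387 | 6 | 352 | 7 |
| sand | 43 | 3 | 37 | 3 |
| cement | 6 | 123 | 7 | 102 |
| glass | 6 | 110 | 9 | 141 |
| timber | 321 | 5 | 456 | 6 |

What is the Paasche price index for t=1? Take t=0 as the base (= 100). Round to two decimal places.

Paasche price index uses current-period quantities as weights.
ΣP(t=1)·Q(t=1) = 12×117 + 352×7 + 37×3 + 7×102 + 9×141 + 456×6 = 1404 + 2464 + 111 + 714 + 1269 + 2736 = 8698
ΣP(t=0)·Q(t=1) = 10×117 + 387×7 + 43×3 + 6×102 + 6×141 + 321×6 = 1170 + 2709 + 129 + 612 + 846 + 1926 = 7392
Index = 8698 / 7392 × 100 = 117.6677

117.67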